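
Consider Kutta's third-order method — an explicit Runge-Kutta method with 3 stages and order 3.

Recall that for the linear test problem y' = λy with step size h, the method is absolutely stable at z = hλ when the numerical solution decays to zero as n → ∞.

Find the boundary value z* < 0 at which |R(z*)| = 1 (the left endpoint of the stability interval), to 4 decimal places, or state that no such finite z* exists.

left endpoint -2.5127.

With y'=λy (z=hλ):
  order 3, 3-stage ⇒ R(z)=1+z+z^2/2+z^3/6
  (e.g. R(-0.72)=0.47699, |R|=0.47699)

Solve |R(x)|<1 on ℝ⁻.
x=-0.72: |R|=0.4770
|R(-2.06)|=0.3952 |R(-1.86)|=0.2027 |R(-1.58)|=0.0108
Bisect:
  x_lo=-2.9852 |R|=1.9633  x_hi=-0.2535 |R|=0.7759
  mid=-1.61935 |R|=0.01594 →hi
  mid=-2.30230 |R|=0.68593 →hi
  mid=-2.64378 |R|=1.22880 →lo
  mid=-2.47304 |R|=0.93590 →hi
  mid=-2.55841 |R|=1.07667 →lo
  mid=-2.51572 |R|=1.00490 →lo
  mid=-2.49438 |R|=0.97006 →hi
  mid=-2.50505 |R|=0.98739 →hi
  mid=-2.51039 |R|=0.99613 →hi
  mid=-2.51306 |R|=1.00051 →lo
  ...
  [-2.51289,-2.51272] ⇒ x*=-2.5127
So |R|<1 on (-2.5127, 0).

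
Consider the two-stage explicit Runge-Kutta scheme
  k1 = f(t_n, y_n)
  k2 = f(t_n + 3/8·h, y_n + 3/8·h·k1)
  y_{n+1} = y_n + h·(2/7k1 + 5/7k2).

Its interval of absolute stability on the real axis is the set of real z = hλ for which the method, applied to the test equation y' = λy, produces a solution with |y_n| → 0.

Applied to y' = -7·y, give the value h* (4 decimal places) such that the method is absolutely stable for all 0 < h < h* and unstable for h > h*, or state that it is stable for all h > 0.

(-3.7333,0); λ=-7 ⇒ h* = (56/15)/7 = 0.5333.

Test eqn y'=λy, z=hλ:
  k1=λy_n ⇒ h·k1=z·y_n;  k2=λ(1+3/8z)y_n ⇒ h·k2=z(1+3/8z)y_n
  y_{n+1}/y_n = 1 + 2/7z + 5/7z(1+3/8z) = 1 + z + 15/56z²
  Hence R(z) = 1 + z + 15/56z².

Find x<0 with |R(x)|<1.
x=-1.6: |R|=0.0857
R=1: x+15/56x²=0 ⇒ x=−56/15=-3.7333; min R=1−1/(4·15/56)=0.0667>−1
Confirm numerically:
  x=-1.963: |R|=0.06915 <1
  x=-1.663: |R|=0.07778 <1
  x=-1.617: |R|=0.08336 <1
  x=-4.106: |R|=1.40987 >1
  x=-4.099: |R|=1.40148 >1
Interval (-3.7333, 0).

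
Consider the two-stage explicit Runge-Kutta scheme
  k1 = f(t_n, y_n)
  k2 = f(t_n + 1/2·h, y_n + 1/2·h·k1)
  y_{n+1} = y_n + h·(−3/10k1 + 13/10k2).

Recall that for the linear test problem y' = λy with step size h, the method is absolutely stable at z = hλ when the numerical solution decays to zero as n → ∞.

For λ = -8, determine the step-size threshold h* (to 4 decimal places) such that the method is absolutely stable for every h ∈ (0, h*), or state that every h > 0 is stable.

(-1.5385,0); λ=-8 ⇒ h* = (20/13)/8 = 0.1923.

Test eqn y'=λy, z=hλ:
  k1=λy_n ⇒ h·k1=z·y_n;  k2=λ(1+1/2z)y_n ⇒ h·k2=z(1+1/2z)y_n
  y_{n+1}/y_n = 1 − 3/10z + 13/10z(1+1/2z) = 1 + z + 13/20z²
  Hence R(z) = 1 + z + 13/20z².

Find x<0 with |R(x)|<1.
x=-1.76: |R|=1.2534
R=1: x+13/20x²=0 ⇒ x=−20/13=-1.5385; min R=1−1/(4·13/20)=0.6154>−1
Confirm numerically:
  x=-1.476: |R|=0.94007 <1
  x=-0.870: |R|=0.62199 <1
  x=-0.831: |R|=0.61786 <1
  x=-0.660: |R|=0.62314 <1
  x=-2.022: |R|=1.63551 >1
  x=-1.904: |R|=1.45239 >1
So |R|<1 on (-1.5385, 0).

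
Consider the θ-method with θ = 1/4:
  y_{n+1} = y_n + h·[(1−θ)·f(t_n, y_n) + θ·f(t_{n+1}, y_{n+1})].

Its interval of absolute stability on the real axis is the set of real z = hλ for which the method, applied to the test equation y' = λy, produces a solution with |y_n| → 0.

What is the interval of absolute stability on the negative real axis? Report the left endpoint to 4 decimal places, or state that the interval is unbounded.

Test eqn y'=λy, z=hλ:
  y_{n+1} = y_n + z·[3/4·y_n + 1/4·y_{n+1}] ⇒ (1 − 1/4z)y_{n+1} = (1 + 3/4z)y_n
  ⇒ R(z) = (1 + 3/4z)/(1 − 1/4z).

Solve |R(x)|<1 on ℝ⁻.
x=-0.45: |R|=0.5955
R=−1: 1+3/4x = −1+1/4x ⇒ -1/2x=2 ⇒ x=2/(-1/2)=-4.0000
Confirm numerically:
  x=-2.653: |R|=0.59507 <1
  x=-2.474: |R|=0.52858 <1
  x=-2.311: |R|=0.46474 <1
  x=-4.567: |R|=1.13237 >1
  x=-4.563: |R|=1.13150 >1
So |R|<1 on (-4.0000, 0).

z∈(-4.0000,0).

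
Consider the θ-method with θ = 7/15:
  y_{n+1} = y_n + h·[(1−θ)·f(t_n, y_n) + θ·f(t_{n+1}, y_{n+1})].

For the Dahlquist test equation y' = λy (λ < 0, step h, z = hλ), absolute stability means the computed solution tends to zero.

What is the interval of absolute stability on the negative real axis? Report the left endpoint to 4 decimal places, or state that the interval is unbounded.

(-30.0000, 0).

Test eqn y'=λy, z=hλ:
  y_{n+1} = y_n + z·[8/15·y_n + 7/15·y_{n+1}] ⇒ (1 − 7/15z)y_{n+1} = (1 + 8/15z)y_n
  Hence R(z) = (1 + 8/15z)/(1 − 7/15z).

Boundary: |R(x)|=1, x<0.
x=-0.34: |R|=0.7066
R=−1: 1+8/15x = −1+7/15x ⇒ -1/15x=2 ⇒ x=2/(-1/15)=-30.0000
Confirm numerically:
  x=-21.742: |R|=0.95061 <1
  x=-20.816: |R|=0.94285 <1
  x=-18.548: |R|=0.92093 <1
  x=-16.973: |R|=0.90265 <1
  x=-30.527: |R|=1.00230 >1
  x=-30.132: |R|=1.00058 >1
Stable set (-30.0000, 0).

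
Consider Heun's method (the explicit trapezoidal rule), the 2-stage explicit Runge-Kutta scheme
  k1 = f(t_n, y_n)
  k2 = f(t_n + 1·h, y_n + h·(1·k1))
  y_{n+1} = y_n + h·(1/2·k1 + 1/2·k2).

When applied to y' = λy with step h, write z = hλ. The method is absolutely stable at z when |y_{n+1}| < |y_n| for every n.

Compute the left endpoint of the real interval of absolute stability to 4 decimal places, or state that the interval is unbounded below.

left endpoint -2.0000.

Set f=λy, z=hλ:
  order 2, 2-stage ⇒ R(z)=1+z+z^2/2
  (e.g. R(-1.57)=0.66245, |R|=0.66245)

Solve |R(x)|<1 on ℝ⁻.
x=-1.57: |R|=0.6624
|R(-2.3)|=1.3450 |R(-1.96)|=0.9608 |R(-1.07)|=0.5025
Bisect:
  x_lo=-2.8770 |R|=2.2616  x_hi=-0.2047 |R|=0.8163
  mid=-1.54085 |R|=0.64626 →hi
  mid=-2.20893 |R|=1.23076 →lo
  mid=-1.87489 |R|=0.88272 →hi
  mid=-2.04191 |R|=1.04279 →lo
  mid=-1.95840 |R|=0.95927 →hi
  mid=-2.00016 |R|=1.00016 →lo
  mid=-1.97928 |R|=0.97949 →hi
  ...
  [-2.00016,-1.99999] ⇒ x*=-2.0000
So |R|<1 on (-2.0000, 0).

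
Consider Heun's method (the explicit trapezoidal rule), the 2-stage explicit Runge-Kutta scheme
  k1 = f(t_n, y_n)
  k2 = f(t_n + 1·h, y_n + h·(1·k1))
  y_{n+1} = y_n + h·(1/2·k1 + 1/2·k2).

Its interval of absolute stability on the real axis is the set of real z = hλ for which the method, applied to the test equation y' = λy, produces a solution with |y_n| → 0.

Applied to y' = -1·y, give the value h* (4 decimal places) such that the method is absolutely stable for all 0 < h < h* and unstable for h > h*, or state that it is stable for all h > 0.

With y'=λy (z=hλ):
  order 2, 2-stage ⇒ R(z)=1+z+z^2/2
  (e.g. R(-0.55)=0.60125, |R|=0.60125)

Find x<0 with |R(x)|<1.
x=-0.55: |R|=0.6013
|R(-2.02)|=1.0202 |R(-1.92)|=0.9232 |R(-1.76)|=0.7888
Bisect:
  x_lo=-2.8979 |R|=2.3011  x_hi=-0.3373 |R|=0.7196
  mid=-1.61760 |R|=0.69071 →hi
  mid=-2.25777 |R|=1.29099 →lo
  mid=-1.93768 |R|=0.93963 →hi
  mid=-2.09773 |R|=1.10250 →lo
  mid=-2.01771 |R|=1.01786 →lo
  mid=-1.97769 |R|=0.97794 →hi
  mid=-1.99770 |R|=0.99770 →hi
  ...
  [-2.00004,-1.99989] ⇒ x*=-2.0000
Interval (-2.0000, 0).

(-2.0000,0); λ=-1 ⇒ h* = 2.0000.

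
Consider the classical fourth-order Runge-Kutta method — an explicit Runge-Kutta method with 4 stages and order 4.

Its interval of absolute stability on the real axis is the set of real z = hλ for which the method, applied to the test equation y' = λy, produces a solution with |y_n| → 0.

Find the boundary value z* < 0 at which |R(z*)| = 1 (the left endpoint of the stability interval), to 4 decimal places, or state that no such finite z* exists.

On y'=λy, z=hλ:
  order 4, 4-stage ⇒ R(z)=1+z+z^2/2+z^3/6+z^4/24
  (e.g. R(-0.89)=0.41470, |R|=0.41470)

Solve |R(x)|<1 on ℝ⁻.
x=-0.89: |R|=0.4147
|R(-2.79)|=1.0071 |R(-2.25)|=0.4507 |R(-1.6)|=0.2704
Bisect:
  x_lo=-3.1125 |R|=1.6162  x_hi=-0.3457 |R|=0.7077
  mid=-1.72910 |R|=0.27664 →hi
  mid=-2.42077 |R|=0.57584 →hi
  mid=-2.76661 |R|=0.97220 →hi
  mid=-2.93953 |R|=1.25856 →lo
  mid=-2.85307 |R|=1.10709 →lo
  mid=-2.80984 |R|=1.03765 →lo
  mid=-2.78823 |R|=1.00443 →lo
  mid=-2.77742 |R|=0.98819 →hi
  ...
  [-2.78536,-2.78519] ⇒ x*=-2.7853
So |R|<1 on (-2.7853, 0).

left endpoint -2.7853.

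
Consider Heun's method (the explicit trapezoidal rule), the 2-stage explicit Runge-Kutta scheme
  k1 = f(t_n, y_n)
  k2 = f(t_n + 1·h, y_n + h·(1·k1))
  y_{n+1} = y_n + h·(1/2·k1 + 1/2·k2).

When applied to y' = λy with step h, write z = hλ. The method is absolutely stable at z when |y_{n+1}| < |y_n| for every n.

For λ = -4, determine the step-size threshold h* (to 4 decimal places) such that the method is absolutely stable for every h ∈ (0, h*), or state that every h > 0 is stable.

Set f=λy, z=hλ:
  order 2, 2-stage ⇒ R(z)=1+z+z^2/2
  (e.g. R(-0.94)=0.50180, |R|=0.50180)

Solve |R(x)|<1 on ℝ⁻.
x=-0.94: |R|=0.5018
|R(-2.33)|=1.3845 |R(-1.07)|=0.5025 |R(-1.01)|=0.5000
Bisect:
  x_lo=-2.8685 |R|=2.2456  x_hi=-0.2559 |R|=0.7768
  mid=-1.56219 |R|=0.65803 →hi
  mid=-2.21533 |R|=1.23851 →lo
  mid=-1.88876 |R|=0.89495 →hi
  mid=-2.05204 |R|=1.05340 →lo
  mid=-1.97040 |R|=0.97084 →hi
  mid=-2.01122 |R|=1.01129 →lo
  mid=-1.99081 |R|=0.99085 →hi
  ...
  [-2.00006,-1.99990] ⇒ x*=-2.0000
Interval (-2.0000, 0).

(-2.0000,0); λ=-4 ⇒ h* = 0.5000.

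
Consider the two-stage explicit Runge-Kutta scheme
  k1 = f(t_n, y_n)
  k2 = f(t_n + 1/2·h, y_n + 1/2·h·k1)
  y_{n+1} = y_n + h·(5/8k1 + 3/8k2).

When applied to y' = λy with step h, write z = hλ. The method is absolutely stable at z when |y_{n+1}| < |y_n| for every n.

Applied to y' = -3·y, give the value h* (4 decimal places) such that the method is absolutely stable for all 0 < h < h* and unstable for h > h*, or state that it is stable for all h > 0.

(-5.3333,0); λ=-3 ⇒ h* = (16/3)/3 = 1.7778.

Test eqn y'=λy, z=hλ:
  k1=λy_n ⇒ h·k1=z·y_n;  k2=λ(1+1/2z)y_n ⇒ h·k2=z(1+1/2z)y_n
  y_{n+1}/y_n = 1 + 5/8z + 3/8z(1+1/2z) = 1 + z + 3/16z²
  so R(z) = 1 + z + 3/16z².

Boundary: |R(x)|=1, x<0.
x=-1.28: |R|=0.0272
R=1: x+3/16x²=0 ⇒ x=−16/3=-5.3333; min R=1−1/(4·3/16)=-0.3333>−1
Confirm numerically:
  x=-4.792: |R|=0.51361 <1
  x=-3.500: |R|=0.20312 <1
  x=-3.176: |R|=0.28469 <1
  x=-2.715: |R|=0.33290 <1
  x=-5.642: |R|=1.32653 >1
  x=-5.367: |R|=1.03388 >1
Stable set (-5.3333, 0).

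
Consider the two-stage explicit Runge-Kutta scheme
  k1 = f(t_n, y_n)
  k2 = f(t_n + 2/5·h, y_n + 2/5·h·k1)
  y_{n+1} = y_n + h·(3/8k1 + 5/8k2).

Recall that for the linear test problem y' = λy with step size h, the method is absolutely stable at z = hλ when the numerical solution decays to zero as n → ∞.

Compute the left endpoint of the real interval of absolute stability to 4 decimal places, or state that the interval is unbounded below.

Set f=λy, z=hλ:
  k1=λy_n ⇒ h·k1=z·y_n;  k2=λ(1+2/5z)y_n ⇒ h·k2=z(1+2/5z)y_n
  y_{n+1}/y_n = 1 + 3/8z + 5/8z(1+2/5z) = 1 + z + 1/4z²
  Hence R(z) = 1 + z + 1/4z².

Solve |R(x)|<1 on ℝ⁻.
x=-1.39: |R|=0.0930
R=1: x+1/4x²=0 ⇒ x=−4=-4.0000; min R=1−1/(4·1/4)=0.0000>−1
Confirm numerically:
  x=-3.316: |R|=0.43296 <1
  x=-2.561: |R|=0.07868 <1
  x=-2.418: |R|=0.04368 <1
  x=-2.246: |R|=0.01513 <1
  x=-4.428: |R|=1.47380 >1
  x=-4.022: |R|=1.02212 >1
Stable set (-4.0000, 0).

z* = -4.0000.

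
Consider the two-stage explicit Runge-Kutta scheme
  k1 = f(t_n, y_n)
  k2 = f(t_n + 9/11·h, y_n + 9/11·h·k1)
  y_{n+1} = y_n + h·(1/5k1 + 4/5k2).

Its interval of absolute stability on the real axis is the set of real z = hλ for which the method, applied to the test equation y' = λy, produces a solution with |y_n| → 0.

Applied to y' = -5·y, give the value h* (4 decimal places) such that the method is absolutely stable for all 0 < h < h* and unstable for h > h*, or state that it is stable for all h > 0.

(-1.5278,0); λ=-5 ⇒ h* = (55/36)/5 = 0.3056.

Test eqn y'=λy, z=hλ:
  k1=λy_n ⇒ h·k1=z·y_n;  k2=λ(1+9/11z)y_n ⇒ h·k2=z(1+9/11z)y_n
  y_{n+1}/y_n = 1 + 1/5z + 4/5z(1+9/11z) = 1 + z + 36/55z²
  R(z) = 1 + z + 36/55z².

Solve |R(x)|<1 on ℝ⁻.
x=-0.48: |R|=0.6708
R=1: x+36/55x²=0 ⇒ x=−55/36=-1.5278; min R=1−1/(4·36/55)=0.6181>−1
Confirm numerically:
  x=-1.141: |R|=0.71114 <1
  x=-0.960: |R|=0.64323 <1
  x=-0.940: |R|=0.63836 <1
  x=-1.942: |R|=1.52653 >1
  x=-1.601: |R|=1.07673 >1
So |R|<1 on (-1.5278, 0).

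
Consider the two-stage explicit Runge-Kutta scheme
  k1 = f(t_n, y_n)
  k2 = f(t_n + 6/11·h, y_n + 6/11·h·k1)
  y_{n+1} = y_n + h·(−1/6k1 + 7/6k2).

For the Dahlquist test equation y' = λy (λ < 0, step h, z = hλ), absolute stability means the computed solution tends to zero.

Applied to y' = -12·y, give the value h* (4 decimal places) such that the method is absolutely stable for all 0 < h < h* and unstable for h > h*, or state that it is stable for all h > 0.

(-1.5714,0); λ=-12 ⇒ h* = (11/7)/12 = 0.1310.

Test eqn y'=λy, z=hλ:
  k1=λy_n ⇒ h·k1=z·y_n;  k2=λ(1+6/11z)y_n ⇒ h·k2=z(1+6/11z)y_n
  y_{n+1}/y_n = 1 − 1/6z + 7/6z(1+6/11z) = 1 + z + 7/11z²
  Hence R(z) = 1 + z + 7/11z².

Need |R(x)|<1, x<0.
x=-1.42: |R|=0.8632
R=1: x+7/11x²=0 ⇒ x=−11/7=-1.5714; min R=1−1/(4·7/11)=0.6071>−1
Confirm numerically:
  x=-1.457: |R|=0.89390 <1
  x=-1.276: |R|=0.76011 <1
  x=-1.097: |R|=0.66881 <1
  x=-2.049: |R|=1.62271 >1
  x=-2.021: |R|=1.57819 >1
  x=-1.914: |R|=1.41725 >1
So |R|<1 on (-1.5714, 0).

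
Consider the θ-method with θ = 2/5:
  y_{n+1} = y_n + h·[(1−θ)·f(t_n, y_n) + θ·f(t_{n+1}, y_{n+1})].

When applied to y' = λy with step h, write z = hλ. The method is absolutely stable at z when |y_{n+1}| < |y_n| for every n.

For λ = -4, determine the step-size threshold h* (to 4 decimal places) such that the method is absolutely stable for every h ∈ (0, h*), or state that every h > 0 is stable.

(-10.0000,0); λ=-4 ⇒ h* = (10)/4 = 2.5000.

With y'=λy (z=hλ):
  y_{n+1} = y_n + z·[3/5·y_n + 2/5·y_{n+1}] ⇒ (1 − 2/5z)y_{n+1} = (1 + 3/5z)y_n
  ⇒ R(z) = (1 + 3/5z)/(1 − 2/5z).

Boundary: |R(x)|=1, x<0.
x=-1.74: |R|=0.0259
R=−1: 1+3/5x = −1+2/5x ⇒ -1/5x=2 ⇒ x=2/(-1/5)=-10.0000
Confirm numerically:
  x=-8.759: |R|=0.94489 <1
  x=-8.178: |R|=0.91468 <1
  x=-6.264: |R|=0.78686 <1
  x=-4.914: |R|=0.65700 <1
  x=-10.506: |R|=1.01945 >1
  x=-10.450: |R|=1.01737 >1
  x=-10.072: |R|=1.00286 >1
So |R|<1 on (-10.0000, 0).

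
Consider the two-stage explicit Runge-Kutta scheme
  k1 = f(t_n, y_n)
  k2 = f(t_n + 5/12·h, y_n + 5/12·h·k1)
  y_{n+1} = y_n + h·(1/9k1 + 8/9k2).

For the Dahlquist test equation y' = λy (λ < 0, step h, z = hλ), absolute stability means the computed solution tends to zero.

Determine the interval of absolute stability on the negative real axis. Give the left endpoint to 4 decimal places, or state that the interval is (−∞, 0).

Set f=λy, z=hλ:
  k1=λy_n ⇒ h·k1=z·y_n;  k2=λ(1+5/12z)y_n ⇒ h·k2=z(1+5/12z)y_n
  y_{n+1}/y_n = 1 + 1/9z + 8/9z(1+5/12z) = 1 + z + 10/27z²
  Hence R(z) = 1 + z + 10/27z².

Solve |R(x)|<1 on ℝ⁻.
x=-1.4: |R|=0.3259
R=1: x+10/27x²=0 ⇒ x=−27/10=-2.7000; min R=1−1/(4·10/27)=0.3250>−1
Confirm numerically:
  x=-2.627: |R|=0.92897 <1
  x=-1.559: |R|=0.34118 <1
  x=-1.403: |R|=0.32604 <1
  x=-2.762: |R|=1.06342 >1
  x=-2.755: |R|=1.05612 >1
So |R|<1 on (-2.7000, 0).

z∈(-2.7000,0).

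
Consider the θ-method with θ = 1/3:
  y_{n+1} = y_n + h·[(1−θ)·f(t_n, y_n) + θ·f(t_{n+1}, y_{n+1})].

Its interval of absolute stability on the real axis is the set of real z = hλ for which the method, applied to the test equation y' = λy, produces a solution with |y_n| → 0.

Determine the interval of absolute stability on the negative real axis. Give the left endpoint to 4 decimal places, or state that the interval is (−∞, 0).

z∈(-6.0000,0).

With y'=λy (z=hλ):
  y_{n+1} = y_n + z·[2/3·y_n + 1/3·y_{n+1}] ⇒ (1 − 1/3z)y_{n+1} = (1 + 2/3z)y_n
  so R(z) = (1 + 2/3z)/(1 − 1/3z).

Need |R(x)|<1, x<0.
x=-0.64: |R|=0.4725
R=−1: 1+2/3x = −1+1/3x ⇒ -1/3x=2 ⇒ x=2/(-1/3)=-6.0000
Confirm numerically:
  x=-4.230: |R|=0.75519 <1
  x=-3.711: |R|=0.65892 <1
  x=-2.775: |R|=0.44156 <1
  x=-2.556: |R|=0.38013 <1
  x=-6.559: |R|=1.05848 >1
  x=-6.424: |R|=1.04499 >1
  x=-6.161: |R|=1.01757 >1
So |R|<1 on (-6.0000, 0).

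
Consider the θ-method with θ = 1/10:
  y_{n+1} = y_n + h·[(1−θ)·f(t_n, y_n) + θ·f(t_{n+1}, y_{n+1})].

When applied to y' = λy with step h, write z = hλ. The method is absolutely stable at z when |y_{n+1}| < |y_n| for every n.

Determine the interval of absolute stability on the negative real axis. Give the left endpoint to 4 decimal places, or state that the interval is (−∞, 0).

On y'=λy, z=hλ:
  y_{n+1} = y_n + z·[9/10·y_n + 1/10·y_{n+1}] ⇒ (1 − 1/10z)y_{n+1} = (1 + 9/10z)y_n
  R(z) = (1 + 9/10z)/(1 − 1/10z).

Boundary: |R(x)|=1, x<0.
x=-1.77: |R|=0.5038
R=−1: 1+9/10x = −1+1/10x ⇒ -4/5x=2 ⇒ x=2/(-4/5)=-2.5000
Confirm numerically:
  x=-2.222: |R|=0.81803 <1
  x=-1.634: |R|=0.40450 <1
  x=-1.614: |R|=0.38970 <1
  x=-3.095: |R|=1.36350 >1
  x=-2.783: |R|=1.17711 >1
  x=-2.697: |R|=1.12412 >1
Interval (-2.5000, 0).

z∈(-2.5000,0).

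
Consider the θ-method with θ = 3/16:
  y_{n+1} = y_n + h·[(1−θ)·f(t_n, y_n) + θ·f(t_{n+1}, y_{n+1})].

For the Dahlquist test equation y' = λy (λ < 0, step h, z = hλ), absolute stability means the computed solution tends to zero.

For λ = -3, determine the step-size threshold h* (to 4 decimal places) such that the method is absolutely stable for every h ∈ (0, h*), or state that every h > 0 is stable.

With y'=λy (z=hλ):
  y_{n+1} = y_n + z·[13/16·y_n + 3/16·y_{n+1}] ⇒ (1 − 3/16z)y_{n+1} = (1 + 13/16z)y_n
  R(z) = (1 + 13/16z)/(1 − 3/16z).

Boundary: |R(x)|=1, x<0.
x=-0.36: |R|=0.6628
R=−1: 1+13/16x = −1+3/16x ⇒ -5/8x=2 ⇒ x=2/(-5/8)=-3.2000
Confirm numerically:
  x=-2.249: |R|=0.58192 <1
  x=-1.733: |R|=0.30799 <1
  x=-1.678: |R|=0.27641 <1
  x=-1.505: |R|=0.17378 <1
  x=-3.715: |R|=1.18972 >1
  x=-3.702: |R|=1.18520 >1
  x=-3.429: |R|=1.08712 >1
Stable set (-3.2000, 0).

(-3.2000,0); λ=-3 ⇒ h* = (16/5)/3 = 1.0667.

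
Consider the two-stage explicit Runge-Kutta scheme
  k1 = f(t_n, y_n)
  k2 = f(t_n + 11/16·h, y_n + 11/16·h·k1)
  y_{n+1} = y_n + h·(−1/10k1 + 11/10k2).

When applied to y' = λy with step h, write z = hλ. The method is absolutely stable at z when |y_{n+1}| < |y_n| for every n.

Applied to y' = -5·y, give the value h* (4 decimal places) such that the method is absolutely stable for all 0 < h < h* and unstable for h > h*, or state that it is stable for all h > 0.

Set f=λy, z=hλ:
  k1=λy_n ⇒ h·k1=z·y_n;  k2=λ(1+11/16z)y_n ⇒ h·k2=z(1+11/16z)y_n
  y_{n+1}/y_n = 1 − 1/10z + 11/10z(1+11/16z) = 1 + z + 121/160z²
  ⇒ R(z) = 1 + z + 121/160z².

Boundary: |R(x)|=1, x<0.
x=-1.54: |R|=1.2535
R=1: x+121/160x²=0 ⇒ x=−160/121=-1.3223; min R=1−1/(4·121/160)=0.6694>−1
Confirm numerically:
  x=-1.175: |R|=0.86910 <1
  x=-0.762: |R|=0.67711 <1
  x=-1.691: |R|=1.47148 >1
  x=-1.454: |R|=1.14480 >1
So |R|<1 on (-1.3223, 0).

(-1.3223,0); λ=-5 ⇒ h* = (160/121)/5 = 0.2645.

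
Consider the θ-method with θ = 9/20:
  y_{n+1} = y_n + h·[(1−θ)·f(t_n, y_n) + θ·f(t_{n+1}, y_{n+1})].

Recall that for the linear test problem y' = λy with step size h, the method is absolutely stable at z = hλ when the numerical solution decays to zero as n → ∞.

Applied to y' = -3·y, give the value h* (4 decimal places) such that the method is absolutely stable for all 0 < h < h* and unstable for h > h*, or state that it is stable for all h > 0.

Test eqn y'=λy, z=hλ:
  y_{n+1} = y_n + z·[11/20·y_n + 9/20·y_{n+1}] ⇒ (1 − 9/20z)y_{n+1} = (1 + 11/20z)y_n
  ⇒ R(z) = (1 + 11/20z)/(1 − 9/20z).

Solve |R(x)|<1 on ℝ⁻.
x=-0.92: |R|=0.3494
R=−1: 1+11/20x = −1+9/20x ⇒ -1/10x=2 ⇒ x=2/(-1/10)=-20.0000
Confirm numerically:
  x=-19.417: |R|=0.99401 <1
  x=-19.186: |R|=0.99155 <1
  x=-16.557: |R|=0.95926 <1
  x=-15.475: |R|=0.94318 <1
  x=-20.414: |R|=1.00406 >1
  x=-20.198: |R|=1.00196 >1
  x=-20.077: |R|=1.00077 >1
Stable set (-20.0000, 0).

(-20.0000,0); λ=-3 ⇒ h* = (20)/3 = 6.6667.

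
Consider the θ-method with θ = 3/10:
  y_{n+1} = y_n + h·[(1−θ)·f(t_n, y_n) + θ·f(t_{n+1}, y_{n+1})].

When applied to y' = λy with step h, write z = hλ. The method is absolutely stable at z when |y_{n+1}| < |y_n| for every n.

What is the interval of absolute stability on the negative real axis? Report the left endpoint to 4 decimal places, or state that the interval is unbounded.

Test eqn y'=λy, z=hλ:
  y_{n+1} = y_n + z·[7/10·y_n + 3/10·y_{n+1}] ⇒ (1 − 3/10z)y_{n+1} = (1 + 7/10z)y_n
  Hence R(z) = (1 + 7/10z)/(1 − 3/10z).

Need |R(x)|<1, x<0.
x=-0.49: |R|=0.5728
R=−1: 1+7/10x = −1+3/10x ⇒ -2/5x=2 ⇒ x=2/(-2/5)=-5.0000
Confirm numerically:
  x=-4.204: |R|=0.85919 <1
  x=-4.072: |R|=0.83291 <1
  x=-3.498: |R|=0.70684 <1
  x=-2.563: |R|=0.44892 <1
  x=-5.365: |R|=1.05595 >1
  x=-5.148: |R|=1.02327 >1
Interval (-5.0000, 0).

z∈(-5.0000,0).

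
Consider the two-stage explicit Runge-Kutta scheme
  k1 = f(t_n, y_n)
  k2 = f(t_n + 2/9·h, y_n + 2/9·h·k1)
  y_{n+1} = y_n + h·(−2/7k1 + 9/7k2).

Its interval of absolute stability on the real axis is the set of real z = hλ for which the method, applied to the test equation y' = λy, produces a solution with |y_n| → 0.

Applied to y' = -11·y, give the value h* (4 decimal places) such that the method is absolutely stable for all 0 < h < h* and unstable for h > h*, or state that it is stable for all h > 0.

Test eqn y'=λy, z=hλ:
  k1=λy_n ⇒ h·k1=z·y_n;  k2=λ(1+2/9z)y_n ⇒ h·k2=z(1+2/9z)y_n
  y_{n+1}/y_n = 1 − 2/7z + 9/7z(1+2/9z) = 1 + z + 2/7z²
  R(z) = 1 + z + 2/7z².

Find x<0 with |R(x)|<1.
x=-1: |R|=0.2857
R=1: x+2/7x²=0 ⇒ x=−7/2=-3.5000; min R=1−1/(4·2/7)=0.1250>−1
Confirm numerically:
  x=-3.162: |R|=0.69464 <1
  x=-2.371: |R|=0.23518 <1
  x=-2.248: |R|=0.19586 <1
  x=-1.585: |R|=0.13278 <1
  x=-3.989: |R|=1.55732 >1
  x=-3.760: |R|=1.27931 >1
Stable set (-3.5000, 0).

(-3.5000,0); λ=-11 ⇒ h* = (7/2)/11 = 0.3182.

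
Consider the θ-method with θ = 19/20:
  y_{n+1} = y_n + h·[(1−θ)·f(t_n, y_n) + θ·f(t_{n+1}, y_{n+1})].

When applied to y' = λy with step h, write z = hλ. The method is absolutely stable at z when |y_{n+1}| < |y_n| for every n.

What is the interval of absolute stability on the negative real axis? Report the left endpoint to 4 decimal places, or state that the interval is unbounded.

Test eqn y'=λy, z=hλ:
  y_{n+1} = y_n + z·[1/20·y_n + 19/20·y_{n+1}] ⇒ (1 − 19/20z)y_{n+1} = (1 + 1/20z)y_n
  so R(z) = (1 + 1/20z)/(1 − 19/20z).

Need |R(x)|<1, x<0.
x=-0.62: |R|=0.6098
x=-2: |R|=0.3103
x=-10: |R|=0.0476
x=-100: |R|=0.0417
θ=19/20≥1/2 ⇒ |1+1/20x|<|1−19/20x| ∀x<0 ⇒ interval (−∞,0).

interval (−∞, 0).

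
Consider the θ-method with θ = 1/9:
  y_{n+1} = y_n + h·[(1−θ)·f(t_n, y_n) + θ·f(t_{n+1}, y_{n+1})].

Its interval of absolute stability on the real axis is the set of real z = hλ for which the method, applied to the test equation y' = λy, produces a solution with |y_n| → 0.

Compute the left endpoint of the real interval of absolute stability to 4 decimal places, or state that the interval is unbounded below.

On y'=λy, z=hλ:
  y_{n+1} = y_n + z·[8/9·y_n + 1/9·y_{n+1}] ⇒ (1 − 1/9z)y_{n+1} = (1 + 8/9z)y_n
  R(z) = (1 + 8/9z)/(1 − 1/9z).

Need |R(x)|<1, x<0.
x=-1.03: |R|=0.0758
R=−1: 1+8/9x = −1+1/9x ⇒ -7/9x=2 ⇒ x=2/(-7/9)=-2.5714
Confirm numerically:
  x=-2.108: |R|=0.70796 <1
  x=-1.169: |R|=0.03462 <1
  x=-1.164: |R|=0.03070 <1
  x=-1.084: |R|=0.03253 <1
  x=-3.116: |R|=1.31463 >1
  x=-2.880: |R|=1.18182 >1
  x=-2.789: |R|=1.12919 >1
So |R|<1 on (-2.5714, 0).

z* = -2.5714.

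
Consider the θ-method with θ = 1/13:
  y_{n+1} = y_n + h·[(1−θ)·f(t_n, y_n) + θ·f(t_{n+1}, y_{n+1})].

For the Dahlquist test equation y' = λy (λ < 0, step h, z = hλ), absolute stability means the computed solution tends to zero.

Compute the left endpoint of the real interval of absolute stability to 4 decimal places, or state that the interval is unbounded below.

left endpoint -2.3636.

On y'=λy, z=hλ:
  y_{n+1} = y_n + z·[12/13·y_n + 1/13·y_{n+1}] ⇒ (1 − 1/13z)y_{n+1} = (1 + 12/13z)y_n
  so R(z) = (1 + 12/13z)/(1 − 1/13z).

Need |R(x)|<1, x<0.
x=-0.94: |R|=0.1234
R=−1: 1+12/13x = −1+1/13x ⇒ -11/13x=2 ⇒ x=2/(-11/13)=-2.3636
Confirm numerically:
  x=-2.234: |R|=0.90639 <1
  x=-1.987: |R|=0.72356 <1
  x=-1.971: |R|=0.71151 <1
  x=-1.621: |R|=0.44128 <1
  x=-2.839: |R|=1.33013 >1
  x=-2.720: |R|=1.24936 >1
  x=-2.481: |R|=1.08339 >1
Stable set (-2.3636, 0).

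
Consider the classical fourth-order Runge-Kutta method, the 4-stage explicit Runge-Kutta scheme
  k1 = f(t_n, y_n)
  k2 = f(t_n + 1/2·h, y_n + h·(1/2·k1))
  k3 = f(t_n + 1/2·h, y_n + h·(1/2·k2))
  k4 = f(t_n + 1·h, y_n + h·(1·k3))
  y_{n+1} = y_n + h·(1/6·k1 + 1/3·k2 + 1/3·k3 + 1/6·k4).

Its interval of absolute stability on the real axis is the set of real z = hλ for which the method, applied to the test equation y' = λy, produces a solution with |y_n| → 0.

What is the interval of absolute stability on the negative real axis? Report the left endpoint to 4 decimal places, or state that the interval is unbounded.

Set f=λy, z=hλ:
  order 4, 4-stage ⇒ R(z)=1+z+z^2/2+z^3/6+z^4/24
  (e.g. R(-0.57)=0.56598, |R|=0.56598)

Find x<0 with |R(x)|<1.
x=-0.57: |R|=0.5660
|R(-2.27)|=0.4633 |R(-1.86)|=0.2960 |R(-0.71)|=0.4930
Bisect:
  x_lo=-3.1467 |R|=1.6964  x_hi=-0.1162 |R|=0.8903
  mid=-1.63145 |R|=0.27082 →hi
  mid=-2.38908 |R|=0.54949 →hi
  mid=-2.76789 |R|=0.97408 →hi
  mid=-2.95730 |R|=1.29185 →lo
  mid=-2.86259 |R|=1.12294 →lo
  mid=-2.81524 |R|=1.04610 →lo
  mid=-2.79157 |R|=1.00950 →lo
  ...
  [-2.78546,-2.78528] ⇒ x*=-2.7853
Interval (-2.7853, 0).

(-2.7853, 0).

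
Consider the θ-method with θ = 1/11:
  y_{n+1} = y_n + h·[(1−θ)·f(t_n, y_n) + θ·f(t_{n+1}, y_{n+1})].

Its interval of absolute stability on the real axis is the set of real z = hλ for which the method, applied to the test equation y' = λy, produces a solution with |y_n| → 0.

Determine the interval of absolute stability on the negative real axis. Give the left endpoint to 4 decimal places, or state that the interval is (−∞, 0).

Set f=λy, z=hλ:
  y_{n+1} = y_n + z·[10/11·y_n + 1/11·y_{n+1}] ⇒ (1 − 1/11z)y_{n+1} = (1 + 10/11z)y_n
  so R(z) = (1 + 10/11z)/(1 − 1/11z).

Boundary: |R(x)|=1, x<0.
x=-1.41: |R|=0.2498
R=−1: 1+10/11x = −1+1/11x ⇒ -9/11x=2 ⇒ x=2/(-9/11)=-2.4444
Confirm numerically:
  x=-2.201: |R|=0.83403 <1
  x=-1.835: |R|=0.57265 <1
  x=-1.691: |R|=0.46568 <1
  x=-1.084: |R|=0.01324 <1
  x=-2.847: |R|=1.26165 >1
  x=-2.715: |R|=1.17754 >1
So |R|<1 on (-2.4444, 0).

z∈(-2.4444,0).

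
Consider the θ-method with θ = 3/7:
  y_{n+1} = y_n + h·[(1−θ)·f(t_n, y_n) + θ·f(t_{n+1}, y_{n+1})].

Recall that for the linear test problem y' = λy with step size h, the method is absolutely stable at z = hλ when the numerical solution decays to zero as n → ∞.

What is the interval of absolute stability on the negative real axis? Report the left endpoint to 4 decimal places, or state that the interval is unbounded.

On y'=λy, z=hλ:
  y_{n+1} = y_n + z·[4/7·y_n + 3/7·y_{n+1}] ⇒ (1 − 3/7z)y_{n+1} = (1 + 4/7z)y_n
  so R(z) = (1 + 4/7z)/(1 − 3/7z).

Solve |R(x)|<1 on ℝ⁻.
x=-0.68: |R|=0.4735
R=−1: 1+4/7x = −1+3/7x ⇒ -1/7x=2 ⇒ x=2/(-1/7)=-14.0000
Confirm numerically:
  x=-7.051: |R|=0.75317 <1
  x=-5.861: |R|=0.66892 <1
  x=-5.630: |R|=0.64964 <1
  x=-14.316: |R|=1.00633 >1
  x=-14.296: |R|=1.00593 >1
Stable set (-14.0000, 0).

z∈(-14.0000,0).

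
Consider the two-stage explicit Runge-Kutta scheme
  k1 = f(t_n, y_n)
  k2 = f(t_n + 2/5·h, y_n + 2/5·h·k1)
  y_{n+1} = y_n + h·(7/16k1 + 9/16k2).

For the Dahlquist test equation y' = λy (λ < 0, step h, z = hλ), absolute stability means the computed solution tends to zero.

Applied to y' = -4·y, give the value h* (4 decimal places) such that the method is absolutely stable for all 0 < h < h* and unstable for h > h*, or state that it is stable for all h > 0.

(-4.4444,0); λ=-4 ⇒ h* = (40/9)/4 = 1.1111.

Set f=λy, z=hλ:
  k1=λy_n ⇒ h·k1=z·y_n;  k2=λ(1+2/5z)y_n ⇒ h·k2=z(1+2/5z)y_n
  y_{n+1}/y_n = 1 + 7/16z + 9/16z(1+2/5z) = 1 + z + 9/40z²
  so R(z) = 1 + z + 9/40z².

Solve |R(x)|<1 on ℝ⁻.
x=-1.21: |R|=0.1194
R=1: x+9/40x²=0 ⇒ x=−40/9=-4.4444; min R=1−1/(4·9/40)=-0.1111>−1
Confirm numerically:
  x=-4.224: |R|=0.79049 <1
  x=-3.889: |R|=0.51397 <1
  x=-3.700: |R|=0.38025 <1
  x=-4.846: |R|=1.43784 >1
  x=-4.740: |R|=1.31521 >1
  x=-4.620: |R|=1.18249 >1
So |R|<1 on (-4.4444, 0).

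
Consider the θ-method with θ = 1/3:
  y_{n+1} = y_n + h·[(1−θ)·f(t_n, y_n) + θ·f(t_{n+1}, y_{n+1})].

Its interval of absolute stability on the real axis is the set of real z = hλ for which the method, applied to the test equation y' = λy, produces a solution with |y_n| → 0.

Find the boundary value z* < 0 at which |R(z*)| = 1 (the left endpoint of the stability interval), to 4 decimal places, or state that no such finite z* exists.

z* = -6.0000.

On y'=λy, z=hλ:
  y_{n+1} = y_n + z·[2/3·y_n + 1/3·y_{n+1}] ⇒ (1 − 1/3z)y_{n+1} = (1 + 2/3z)y_n
  ⇒ R(z) = (1 + 2/3z)/(1 − 1/3z).

Need |R(x)|<1, x<0.
x=-0.53: |R|=0.5496
R=−1: 1+2/3x = −1+1/3x ⇒ -1/3x=2 ⇒ x=2/(-1/3)=-6.0000
Confirm numerically:
  x=-5.239: |R|=0.90763 <1
  x=-5.200: |R|=0.90244 <1
  x=-3.113: |R|=0.52773 <1
  x=-2.440: |R|=0.34559 <1
  x=-6.337: |R|=1.03609 >1
  x=-6.068: |R|=1.00750 >1
Stable set (-6.0000, 0).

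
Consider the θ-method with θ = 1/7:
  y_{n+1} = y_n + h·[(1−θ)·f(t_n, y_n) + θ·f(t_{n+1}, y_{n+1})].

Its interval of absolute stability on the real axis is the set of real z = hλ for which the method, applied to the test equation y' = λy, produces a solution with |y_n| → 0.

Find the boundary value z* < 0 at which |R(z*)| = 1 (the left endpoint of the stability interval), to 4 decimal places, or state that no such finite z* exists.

left endpoint -2.8000.

Set f=λy, z=hλ:
  y_{n+1} = y_n + z·[6/7·y_n + 1/7·y_{n+1}] ⇒ (1 − 1/7z)y_{n+1} = (1 + 6/7z)y_n
  Hence R(z) = (1 + 6/7z)/(1 − 1/7z).

Need |R(x)|<1, x<0.
x=-1.38: |R|=0.1527
R=−1: 1+6/7x = −1+1/7x ⇒ -5/7x=2 ⇒ x=2/(-5/7)=-2.8000
Confirm numerically:
  x=-2.472: |R|=0.82686 <1
  x=-1.724: |R|=0.38331 <1
  x=-1.693: |R|=0.36328 <1
  x=-1.214: |R|=0.03458 <1
  x=-3.196: |R|=1.19419 >1
  x=-3.068: |R|=1.13309 >1
Stable set (-2.8000, 0).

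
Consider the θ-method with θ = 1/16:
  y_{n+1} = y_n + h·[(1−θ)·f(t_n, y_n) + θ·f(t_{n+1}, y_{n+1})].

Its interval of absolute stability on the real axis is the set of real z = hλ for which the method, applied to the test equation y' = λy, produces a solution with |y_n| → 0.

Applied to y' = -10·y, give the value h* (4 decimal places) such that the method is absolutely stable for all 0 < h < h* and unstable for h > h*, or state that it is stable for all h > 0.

With y'=λy (z=hλ):
  y_{n+1} = y_n + z·[15/16·y_n + 1/16·y_{n+1}] ⇒ (1 − 1/16z)y_{n+1} = (1 + 15/16z)y_n
  so R(z) = (1 + 15/16z)/(1 − 1/16z).

Need |R(x)|<1, x<0.
x=-1.07: |R|=0.0029
R=−1: 1+15/16x = −1+1/16x ⇒ -7/8x=2 ⇒ x=2/(-7/8)=-2.2857
Confirm numerically:
  x=-2.056: |R|=0.82189 <1
  x=-1.633: |R|=0.48177 <1
  x=-1.511: |R|=0.38062 <1
  x=-1.395: |R|=0.28313 <1
  x=-2.866: |R|=1.43062 >1
  x=-2.730: |R|=1.33209 >1
So |R|<1 on (-2.2857, 0).

(-2.2857,0); λ=-10 ⇒ h* = (16/7)/10 = 0.2286.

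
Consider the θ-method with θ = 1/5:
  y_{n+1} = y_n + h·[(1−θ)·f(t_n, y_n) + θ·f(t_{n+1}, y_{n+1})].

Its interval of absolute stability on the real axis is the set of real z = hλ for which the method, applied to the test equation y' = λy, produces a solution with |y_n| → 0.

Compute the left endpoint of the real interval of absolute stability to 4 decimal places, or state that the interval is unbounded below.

On y'=λy, z=hλ:
  y_{n+1} = y_n + z·[4/5·y_n + 1/5·y_{n+1}] ⇒ (1 − 1/5z)y_{n+1} = (1 + 4/5z)y_n
  ⇒ R(z) = (1 + 4/5z)/(1 − 1/5z).

Solve |R(x)|<1 on ℝ⁻.
x=-0.96: |R|=0.1946
R=−1: 1+4/5x = −1+1/5x ⇒ -3/5x=2 ⇒ x=2/(-3/5)=-3.3333
Confirm numerically:
  x=-3.194: |R|=0.94899 <1
  x=-1.594: |R|=0.20867 <1
  x=-1.548: |R|=0.18204 <1
  x=-3.856: |R|=1.17706 >1
  x=-3.634: |R|=1.10447 >1
Stable set (-3.3333, 0).

left endpoint -3.3333.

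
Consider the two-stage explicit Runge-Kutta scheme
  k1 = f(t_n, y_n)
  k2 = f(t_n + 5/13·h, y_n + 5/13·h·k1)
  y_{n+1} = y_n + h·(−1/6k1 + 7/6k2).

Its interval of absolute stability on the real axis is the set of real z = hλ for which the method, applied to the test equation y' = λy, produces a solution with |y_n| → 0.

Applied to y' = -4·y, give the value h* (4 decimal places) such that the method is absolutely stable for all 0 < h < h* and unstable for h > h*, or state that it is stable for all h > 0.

(-2.2286,0); λ=-4 ⇒ h* = (78/35)/4 = 0.5571.

On y'=λy, z=hλ:
  k1=λy_n ⇒ h·k1=z·y_n;  k2=λ(1+5/13z)y_n ⇒ h·k2=z(1+5/13z)y_n
  y_{n+1}/y_n = 1 − 1/6z + 7/6z(1+5/13z) = 1 + z + 35/78z²
  Hence R(z) = 1 + z + 35/78z².

Solve |R(x)|<1 on ℝ⁻.
x=-0.53: |R|=0.5960
R=1: x+35/78x²=0 ⇒ x=−78/35=-2.2286; min R=1−1/(4·35/78)=0.4429>−1
Confirm numerically:
  x=-1.403: |R|=0.48026 <1
  x=-1.210: |R|=0.44697 <1
  x=-1.131: |R|=0.44298 <1
  x=-2.769: |R|=1.67148 >1
  x=-2.485: |R|=1.28593 >1
  x=-2.305: |R|=1.07905 >1
Stable set (-2.2286, 0).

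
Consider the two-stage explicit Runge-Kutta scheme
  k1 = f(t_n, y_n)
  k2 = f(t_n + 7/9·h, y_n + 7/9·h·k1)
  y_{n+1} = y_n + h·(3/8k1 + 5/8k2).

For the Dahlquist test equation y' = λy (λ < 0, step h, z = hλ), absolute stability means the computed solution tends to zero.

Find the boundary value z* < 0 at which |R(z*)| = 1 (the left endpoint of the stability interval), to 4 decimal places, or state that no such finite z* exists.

z* = -2.0571.

Set f=λy, z=hλ:
  k1=λy_n ⇒ h·k1=z·y_n;  k2=λ(1+7/9z)y_n ⇒ h·k2=z(1+7/9z)y_n
  y_{n+1}/y_n = 1 + 3/8z + 5/8z(1+7/9z) = 1 + z + 35/72z²
  ⇒ R(z) = 1 + z + 35/72z².

Solve |R(x)|<1 on ℝ⁻.
x=-1.45: |R|=0.5720
R=1: x+35/72x²=0 ⇒ x=−72/35=-2.0571; min R=1−1/(4·35/72)=0.4857>−1
Confirm numerically:
  x=-1.817: |R|=0.78789 <1
  x=-1.607: |R|=0.64836 <1
  x=-1.010: |R|=0.48588 <1
  x=-2.495: |R|=1.53105 >1
  x=-2.180: |R|=1.13019 >1
Interval (-2.0571, 0).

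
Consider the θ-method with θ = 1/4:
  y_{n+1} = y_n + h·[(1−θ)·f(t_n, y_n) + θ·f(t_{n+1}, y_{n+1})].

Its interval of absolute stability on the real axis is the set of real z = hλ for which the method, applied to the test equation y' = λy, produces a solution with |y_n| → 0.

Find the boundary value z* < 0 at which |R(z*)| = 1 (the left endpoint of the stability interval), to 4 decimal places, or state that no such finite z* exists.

z* = -4.0000.

With y'=λy (z=hλ):
  y_{n+1} = y_n + z·[3/4·y_n + 1/4·y_{n+1}] ⇒ (1 − 1/4z)y_{n+1} = (1 + 3/4z)y_n
  ⇒ R(z) = (1 + 3/4z)/(1 − 1/4z).

Solve |R(x)|<1 on ℝ⁻.
x=-0.5: |R|=0.5556
R=−1: 1+3/4x = −1+1/4x ⇒ -1/2x=2 ⇒ x=2/(-1/2)=-4.0000
Confirm numerically:
  x=-3.388: |R|=0.83433 <1
  x=-3.365: |R|=0.82756 <1
  x=-2.160: |R|=0.40260 <1
  x=-4.470: |R|=1.11098 >1
  x=-4.360: |R|=1.08612 >1
  x=-4.103: |R|=1.02542 >1
So |R|<1 on (-4.0000, 0).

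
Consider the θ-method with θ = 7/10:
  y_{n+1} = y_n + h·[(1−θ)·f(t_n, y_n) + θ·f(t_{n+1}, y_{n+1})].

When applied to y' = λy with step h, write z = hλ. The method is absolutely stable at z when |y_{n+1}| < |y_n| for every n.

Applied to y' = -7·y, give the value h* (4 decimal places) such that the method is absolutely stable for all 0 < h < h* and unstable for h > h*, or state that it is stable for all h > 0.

(−∞, 0) — no finite endpoint. Any h>0 works for λ=-7.

On y'=λy, z=hλ:
  y_{n+1} = y_n + z·[3/10·y_n + 7/10·y_{n+1}] ⇒ (1 − 7/10z)y_{n+1} = (1 + 3/10z)y_n
  so R(z) = (1 + 3/10z)/(1 − 7/10z).

Boundary: |R(x)|=1, x<0.
x=-0.75: |R|=0.5082
x=-2: |R|=0.1667
x=-10: |R|=0.2500
x=-100: |R|=0.4085
θ=7/10≥1/2 ⇒ |1+3/10x|<|1−7/10x| ∀x<0 ⇒ unbounded interval.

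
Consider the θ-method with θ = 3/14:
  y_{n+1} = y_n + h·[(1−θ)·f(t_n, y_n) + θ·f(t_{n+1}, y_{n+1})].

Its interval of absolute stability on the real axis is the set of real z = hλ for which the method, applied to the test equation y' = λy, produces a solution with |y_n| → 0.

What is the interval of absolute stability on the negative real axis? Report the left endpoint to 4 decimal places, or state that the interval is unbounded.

(-3.5000, 0).

Set f=λy, z=hλ:
  y_{n+1} = y_n + z·[11/14·y_n + 3/14·y_{n+1}] ⇒ (1 − 3/14z)y_{n+1} = (1 + 11/14z)y_n
  R(z) = (1 + 11/14z)/(1 − 3/14z).

Need |R(x)|<1, x<0.
x=-1.05: |R|=0.1429
R=−1: 1+11/14x = −1+3/14x ⇒ -4/7x=2 ⇒ x=2/(-4/7)=-3.5000
Confirm numerically:
  x=-2.928: |R|=0.79916 <1
  x=-1.804: |R|=0.30105 <1
  x=-1.538: |R|=0.15676 <1
  x=-3.863: |R|=1.11349 >1
  x=-3.660: |R|=1.05124 >1
  x=-3.611: |R|=1.03576 >1
Interval (-3.5000, 0).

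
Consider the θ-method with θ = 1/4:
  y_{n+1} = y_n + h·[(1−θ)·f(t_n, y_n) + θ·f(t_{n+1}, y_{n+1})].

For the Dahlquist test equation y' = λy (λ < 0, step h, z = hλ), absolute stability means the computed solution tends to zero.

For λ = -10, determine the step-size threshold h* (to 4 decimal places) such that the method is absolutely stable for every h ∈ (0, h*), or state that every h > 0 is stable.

(-4.0000,0); λ=-10 ⇒ h* = (4)/10 = 0.4000.

Set f=λy, z=hλ:
  y_{n+1} = y_n + z·[3/4·y_n + 1/4·y_{n+1}] ⇒ (1 − 1/4z)y_{n+1} = (1 + 3/4z)y_n
  R(z) = (1 + 3/4z)/(1 − 1/4z).

Boundary: |R(x)|=1, x<0.
x=-1.36: |R|=0.0149
R=−1: 1+3/4x = −1+1/4x ⇒ -1/2x=2 ⇒ x=2/(-1/2)=-4.0000
Confirm numerically:
  x=-2.767: |R|=0.63558 <1
  x=-2.311: |R|=0.46474 <1
  x=-1.990: |R|=0.32888 <1
  x=-4.486: |R|=1.11454 >1
  x=-4.106: |R|=1.02615 >1
Stable set (-4.0000, 0).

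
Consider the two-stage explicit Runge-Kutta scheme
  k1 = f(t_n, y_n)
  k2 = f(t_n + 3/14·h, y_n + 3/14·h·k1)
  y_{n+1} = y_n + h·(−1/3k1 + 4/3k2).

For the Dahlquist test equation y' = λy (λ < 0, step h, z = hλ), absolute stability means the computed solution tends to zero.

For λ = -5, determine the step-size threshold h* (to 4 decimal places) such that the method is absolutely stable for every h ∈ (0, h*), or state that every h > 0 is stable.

(-3.5000,0); λ=-5 ⇒ h* = (7/2)/5 = 0.7000.

On y'=λy, z=hλ:
  k1=λy_n ⇒ h·k1=z·y_n;  k2=λ(1+3/14z)y_n ⇒ h·k2=z(1+3/14z)y_n
  y_{n+1}/y_n = 1 − 1/3z + 4/3z(1+3/14z) = 1 + z + 2/7z²
  R(z) = 1 + z + 2/7z².

Boundary: |R(x)|=1, x<0.
x=-1.35: |R|=0.1707
R=1: x+2/7x²=0 ⇒ x=−7/2=-3.5000; min R=1−1/(4·2/7)=0.1250>−1
Confirm numerically:
  x=-2.863: |R|=0.47893 <1
  x=-2.671: |R|=0.36735 <1
  x=-2.554: |R|=0.30969 <1
  x=-1.733: |R|=0.12508 <1
  x=-3.768: |R|=1.28852 >1
  x=-3.736: |R|=1.25191 >1
So |R|<1 on (-3.5000, 0).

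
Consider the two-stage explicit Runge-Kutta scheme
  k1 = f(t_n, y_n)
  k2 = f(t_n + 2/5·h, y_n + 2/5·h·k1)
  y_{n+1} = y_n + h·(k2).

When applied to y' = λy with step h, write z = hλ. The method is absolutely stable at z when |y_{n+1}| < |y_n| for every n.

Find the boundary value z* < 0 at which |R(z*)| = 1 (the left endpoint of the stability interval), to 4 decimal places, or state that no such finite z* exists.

On y'=λy, z=hλ:
  k1=λy_n ⇒ h·k1=z·y_n;  k2=λ(1+2/5z)y_n ⇒ h·k2=z(1+2/5z)y_n
  y_{n+1}/y_n = 1 + z(1+2/5z) = 1 + z + 2/5z²
  R(z) = 1 + z + 2/5z².

Boundary: |R(x)|=1, x<0.
x=-1: |R|=0.4000
R=1: x+2/5x²=0 ⇒ x=−5/2=-2.5000; min R=1−1/(4·2/5)=0.3750>−1
Confirm numerically:
  x=-2.068: |R|=0.64265 <1
  x=-1.852: |R|=0.51996 <1
  x=-1.261: |R|=0.37505 <1
  x=-1.099: |R|=0.38412 <1
  x=-3.077: |R|=1.71017 >1
  x=-2.624: |R|=1.13015 >1
Interval (-2.5000, 0).

z* = -2.5000.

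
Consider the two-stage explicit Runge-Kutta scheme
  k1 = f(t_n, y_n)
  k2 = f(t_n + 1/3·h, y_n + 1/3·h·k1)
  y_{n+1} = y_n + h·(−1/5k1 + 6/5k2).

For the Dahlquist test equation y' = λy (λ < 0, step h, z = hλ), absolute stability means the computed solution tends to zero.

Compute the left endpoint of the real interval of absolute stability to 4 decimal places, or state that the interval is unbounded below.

z* = -2.5000.

Test eqn y'=λy, z=hλ:
  k1=λy_n ⇒ h·k1=z·y_n;  k2=λ(1+1/3z)y_n ⇒ h·k2=z(1+1/3z)y_n
  y_{n+1}/y_n = 1 − 1/5z + 6/5z(1+1/3z) = 1 + z + 2/5z²
  R(z) = 1 + z + 2/5z².

Boundary: |R(x)|=1, x<0.
x=-1.7: |R|=0.4560
R=1: x+2/5x²=0 ⇒ x=−5/2=-2.5000; min R=1−1/(4·2/5)=0.3750>−1
Confirm numerically:
  x=-1.526: |R|=0.40547 <1
  x=-1.455: |R|=0.39181 <1
  x=-1.054: |R|=0.39037 <1
  x=-3.003: |R|=1.60420 >1
  x=-2.658: |R|=1.16799 >1
Stable set (-2.5000, 0).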